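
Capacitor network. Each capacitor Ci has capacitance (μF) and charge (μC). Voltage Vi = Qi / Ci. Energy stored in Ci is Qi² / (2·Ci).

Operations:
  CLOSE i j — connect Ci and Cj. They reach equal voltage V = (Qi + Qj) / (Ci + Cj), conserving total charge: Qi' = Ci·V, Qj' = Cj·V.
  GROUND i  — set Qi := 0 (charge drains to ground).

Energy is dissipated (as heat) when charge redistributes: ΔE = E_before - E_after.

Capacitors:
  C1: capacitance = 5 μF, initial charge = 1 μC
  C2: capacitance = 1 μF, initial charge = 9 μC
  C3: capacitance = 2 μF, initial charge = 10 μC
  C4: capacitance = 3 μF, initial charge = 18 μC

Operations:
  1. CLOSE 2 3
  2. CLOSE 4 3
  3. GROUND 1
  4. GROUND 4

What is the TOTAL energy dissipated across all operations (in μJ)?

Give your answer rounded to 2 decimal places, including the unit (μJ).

Answer: 61.93 μJ

Derivation:
Initial: C1(5μF, Q=1μC, V=0.20V), C2(1μF, Q=9μC, V=9.00V), C3(2μF, Q=10μC, V=5.00V), C4(3μF, Q=18μC, V=6.00V)
Op 1: CLOSE 2-3: Q_total=19.00, C_total=3.00, V=6.33; Q2=6.33, Q3=12.67; dissipated=5.333
Op 2: CLOSE 4-3: Q_total=30.67, C_total=5.00, V=6.13; Q4=18.40, Q3=12.27; dissipated=0.067
Op 3: GROUND 1: Q1=0; energy lost=0.100
Op 4: GROUND 4: Q4=0; energy lost=56.427
Total dissipated: 61.927 μJ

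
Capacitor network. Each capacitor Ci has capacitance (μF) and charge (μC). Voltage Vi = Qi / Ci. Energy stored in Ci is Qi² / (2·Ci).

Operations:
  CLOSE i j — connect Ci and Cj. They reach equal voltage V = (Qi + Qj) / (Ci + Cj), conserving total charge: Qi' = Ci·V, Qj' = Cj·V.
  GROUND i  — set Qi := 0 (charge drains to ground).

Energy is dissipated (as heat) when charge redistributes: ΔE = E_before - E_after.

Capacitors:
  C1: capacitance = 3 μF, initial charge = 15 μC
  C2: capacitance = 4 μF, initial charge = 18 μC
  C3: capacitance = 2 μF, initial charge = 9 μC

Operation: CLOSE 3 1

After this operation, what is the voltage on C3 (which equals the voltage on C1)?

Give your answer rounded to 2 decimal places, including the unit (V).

Initial: C1(3μF, Q=15μC, V=5.00V), C2(4μF, Q=18μC, V=4.50V), C3(2μF, Q=9μC, V=4.50V)
Op 1: CLOSE 3-1: Q_total=24.00, C_total=5.00, V=4.80; Q3=9.60, Q1=14.40; dissipated=0.150

Answer: 4.80 V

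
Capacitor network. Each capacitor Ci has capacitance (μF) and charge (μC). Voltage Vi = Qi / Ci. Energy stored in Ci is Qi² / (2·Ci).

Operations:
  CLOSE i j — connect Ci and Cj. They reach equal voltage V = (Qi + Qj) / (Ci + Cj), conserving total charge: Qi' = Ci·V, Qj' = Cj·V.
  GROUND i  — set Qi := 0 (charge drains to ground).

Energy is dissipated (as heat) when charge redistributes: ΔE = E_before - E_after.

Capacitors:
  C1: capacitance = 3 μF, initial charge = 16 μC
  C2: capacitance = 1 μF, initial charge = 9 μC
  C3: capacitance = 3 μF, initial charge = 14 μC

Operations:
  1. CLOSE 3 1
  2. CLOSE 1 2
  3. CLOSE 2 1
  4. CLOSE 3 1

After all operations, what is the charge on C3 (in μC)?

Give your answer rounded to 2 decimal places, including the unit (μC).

Answer: 16.50 μC

Derivation:
Initial: C1(3μF, Q=16μC, V=5.33V), C2(1μF, Q=9μC, V=9.00V), C3(3μF, Q=14μC, V=4.67V)
Op 1: CLOSE 3-1: Q_total=30.00, C_total=6.00, V=5.00; Q3=15.00, Q1=15.00; dissipated=0.333
Op 2: CLOSE 1-2: Q_total=24.00, C_total=4.00, V=6.00; Q1=18.00, Q2=6.00; dissipated=6.000
Op 3: CLOSE 2-1: Q_total=24.00, C_total=4.00, V=6.00; Q2=6.00, Q1=18.00; dissipated=0.000
Op 4: CLOSE 3-1: Q_total=33.00, C_total=6.00, V=5.50; Q3=16.50, Q1=16.50; dissipated=0.750
Final charges: Q1=16.50, Q2=6.00, Q3=16.50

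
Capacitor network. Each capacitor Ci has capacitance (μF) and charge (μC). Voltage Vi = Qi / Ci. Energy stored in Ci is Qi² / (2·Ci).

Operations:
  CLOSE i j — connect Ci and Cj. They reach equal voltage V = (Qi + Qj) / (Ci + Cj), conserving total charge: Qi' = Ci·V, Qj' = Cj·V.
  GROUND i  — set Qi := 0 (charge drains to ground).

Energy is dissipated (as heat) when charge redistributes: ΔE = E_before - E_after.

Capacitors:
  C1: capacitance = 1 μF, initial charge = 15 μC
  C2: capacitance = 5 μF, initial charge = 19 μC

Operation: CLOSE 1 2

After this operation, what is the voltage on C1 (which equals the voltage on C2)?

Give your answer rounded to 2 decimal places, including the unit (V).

Answer: 5.67 V

Derivation:
Initial: C1(1μF, Q=15μC, V=15.00V), C2(5μF, Q=19μC, V=3.80V)
Op 1: CLOSE 1-2: Q_total=34.00, C_total=6.00, V=5.67; Q1=5.67, Q2=28.33; dissipated=52.267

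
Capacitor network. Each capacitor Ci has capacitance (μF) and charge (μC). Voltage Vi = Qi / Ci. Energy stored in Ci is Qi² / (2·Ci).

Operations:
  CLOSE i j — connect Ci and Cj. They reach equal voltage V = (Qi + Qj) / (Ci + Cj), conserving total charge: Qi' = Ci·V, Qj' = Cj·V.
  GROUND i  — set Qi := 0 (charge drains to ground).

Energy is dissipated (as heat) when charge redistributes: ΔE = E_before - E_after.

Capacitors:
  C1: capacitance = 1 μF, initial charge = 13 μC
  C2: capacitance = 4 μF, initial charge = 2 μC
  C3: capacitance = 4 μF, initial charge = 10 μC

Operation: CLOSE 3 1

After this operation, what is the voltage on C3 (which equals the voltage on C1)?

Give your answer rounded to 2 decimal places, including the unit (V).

Answer: 4.60 V

Derivation:
Initial: C1(1μF, Q=13μC, V=13.00V), C2(4μF, Q=2μC, V=0.50V), C3(4μF, Q=10μC, V=2.50V)
Op 1: CLOSE 3-1: Q_total=23.00, C_total=5.00, V=4.60; Q3=18.40, Q1=4.60; dissipated=44.100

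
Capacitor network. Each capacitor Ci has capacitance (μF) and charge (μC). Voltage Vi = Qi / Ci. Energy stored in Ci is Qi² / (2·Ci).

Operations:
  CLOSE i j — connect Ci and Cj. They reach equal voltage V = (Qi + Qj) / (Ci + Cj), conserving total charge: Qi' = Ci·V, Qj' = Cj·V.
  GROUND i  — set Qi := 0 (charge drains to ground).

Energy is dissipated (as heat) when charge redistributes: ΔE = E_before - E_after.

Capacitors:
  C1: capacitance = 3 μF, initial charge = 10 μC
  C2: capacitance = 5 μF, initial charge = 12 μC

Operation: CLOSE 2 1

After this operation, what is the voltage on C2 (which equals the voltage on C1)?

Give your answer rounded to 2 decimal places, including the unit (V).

Initial: C1(3μF, Q=10μC, V=3.33V), C2(5μF, Q=12μC, V=2.40V)
Op 1: CLOSE 2-1: Q_total=22.00, C_total=8.00, V=2.75; Q2=13.75, Q1=8.25; dissipated=0.817

Answer: 2.75 V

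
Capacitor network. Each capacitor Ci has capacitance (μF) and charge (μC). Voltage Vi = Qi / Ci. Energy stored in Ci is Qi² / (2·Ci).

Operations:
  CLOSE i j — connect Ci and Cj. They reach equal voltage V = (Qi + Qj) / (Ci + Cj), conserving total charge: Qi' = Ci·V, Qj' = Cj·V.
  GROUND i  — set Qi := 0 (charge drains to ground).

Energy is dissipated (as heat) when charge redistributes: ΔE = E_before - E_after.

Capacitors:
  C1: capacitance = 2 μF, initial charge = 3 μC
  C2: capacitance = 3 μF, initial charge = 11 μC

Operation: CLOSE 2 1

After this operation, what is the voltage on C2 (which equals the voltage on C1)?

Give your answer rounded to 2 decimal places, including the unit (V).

Initial: C1(2μF, Q=3μC, V=1.50V), C2(3μF, Q=11μC, V=3.67V)
Op 1: CLOSE 2-1: Q_total=14.00, C_total=5.00, V=2.80; Q2=8.40, Q1=5.60; dissipated=2.817

Answer: 2.80 V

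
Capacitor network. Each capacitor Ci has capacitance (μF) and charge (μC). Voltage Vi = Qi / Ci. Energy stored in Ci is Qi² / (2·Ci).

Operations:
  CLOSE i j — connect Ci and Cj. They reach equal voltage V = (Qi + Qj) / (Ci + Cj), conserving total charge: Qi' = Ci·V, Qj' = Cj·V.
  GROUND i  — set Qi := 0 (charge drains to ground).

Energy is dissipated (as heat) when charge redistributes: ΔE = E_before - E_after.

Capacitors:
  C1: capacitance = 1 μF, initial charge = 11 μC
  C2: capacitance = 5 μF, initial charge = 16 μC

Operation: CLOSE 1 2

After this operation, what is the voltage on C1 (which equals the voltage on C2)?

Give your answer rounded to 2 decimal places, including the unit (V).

Initial: C1(1μF, Q=11μC, V=11.00V), C2(5μF, Q=16μC, V=3.20V)
Op 1: CLOSE 1-2: Q_total=27.00, C_total=6.00, V=4.50; Q1=4.50, Q2=22.50; dissipated=25.350

Answer: 4.50 V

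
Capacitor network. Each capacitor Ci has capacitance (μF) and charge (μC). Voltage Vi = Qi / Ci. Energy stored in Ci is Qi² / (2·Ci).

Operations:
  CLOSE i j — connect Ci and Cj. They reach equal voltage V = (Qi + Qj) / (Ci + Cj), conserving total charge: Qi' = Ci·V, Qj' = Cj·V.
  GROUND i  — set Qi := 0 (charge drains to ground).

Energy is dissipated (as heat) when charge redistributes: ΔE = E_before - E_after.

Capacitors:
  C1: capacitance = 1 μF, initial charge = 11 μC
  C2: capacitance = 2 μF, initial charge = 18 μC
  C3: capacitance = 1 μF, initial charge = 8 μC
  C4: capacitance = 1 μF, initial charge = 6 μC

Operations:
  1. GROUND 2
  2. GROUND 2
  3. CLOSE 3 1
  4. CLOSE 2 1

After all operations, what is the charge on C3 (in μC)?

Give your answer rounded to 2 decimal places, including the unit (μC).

Answer: 9.50 μC

Derivation:
Initial: C1(1μF, Q=11μC, V=11.00V), C2(2μF, Q=18μC, V=9.00V), C3(1μF, Q=8μC, V=8.00V), C4(1μF, Q=6μC, V=6.00V)
Op 1: GROUND 2: Q2=0; energy lost=81.000
Op 2: GROUND 2: Q2=0; energy lost=0.000
Op 3: CLOSE 3-1: Q_total=19.00, C_total=2.00, V=9.50; Q3=9.50, Q1=9.50; dissipated=2.250
Op 4: CLOSE 2-1: Q_total=9.50, C_total=3.00, V=3.17; Q2=6.33, Q1=3.17; dissipated=30.083
Final charges: Q1=3.17, Q2=6.33, Q3=9.50, Q4=6.00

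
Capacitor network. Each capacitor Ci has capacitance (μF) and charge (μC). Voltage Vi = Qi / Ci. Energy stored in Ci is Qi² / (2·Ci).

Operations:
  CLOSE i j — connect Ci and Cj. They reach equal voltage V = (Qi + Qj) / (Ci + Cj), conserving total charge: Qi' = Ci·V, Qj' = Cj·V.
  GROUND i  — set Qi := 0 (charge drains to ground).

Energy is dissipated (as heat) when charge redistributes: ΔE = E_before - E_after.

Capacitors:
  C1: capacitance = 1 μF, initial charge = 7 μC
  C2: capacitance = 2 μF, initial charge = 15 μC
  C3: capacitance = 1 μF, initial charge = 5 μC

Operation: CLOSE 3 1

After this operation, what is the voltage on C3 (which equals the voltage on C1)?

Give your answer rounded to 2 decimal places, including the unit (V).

Answer: 6.00 V

Derivation:
Initial: C1(1μF, Q=7μC, V=7.00V), C2(2μF, Q=15μC, V=7.50V), C3(1μF, Q=5μC, V=5.00V)
Op 1: CLOSE 3-1: Q_total=12.00, C_total=2.00, V=6.00; Q3=6.00, Q1=6.00; dissipated=1.000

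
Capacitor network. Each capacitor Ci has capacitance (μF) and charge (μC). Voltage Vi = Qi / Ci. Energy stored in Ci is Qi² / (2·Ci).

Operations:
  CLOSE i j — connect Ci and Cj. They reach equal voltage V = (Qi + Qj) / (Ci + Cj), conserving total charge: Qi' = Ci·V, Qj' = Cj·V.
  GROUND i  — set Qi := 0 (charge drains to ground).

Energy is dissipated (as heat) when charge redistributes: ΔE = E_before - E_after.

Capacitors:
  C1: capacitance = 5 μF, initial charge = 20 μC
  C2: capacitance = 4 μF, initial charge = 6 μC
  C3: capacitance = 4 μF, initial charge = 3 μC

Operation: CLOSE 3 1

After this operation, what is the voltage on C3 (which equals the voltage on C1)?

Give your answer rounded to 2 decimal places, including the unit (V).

Initial: C1(5μF, Q=20μC, V=4.00V), C2(4μF, Q=6μC, V=1.50V), C3(4μF, Q=3μC, V=0.75V)
Op 1: CLOSE 3-1: Q_total=23.00, C_total=9.00, V=2.56; Q3=10.22, Q1=12.78; dissipated=11.736

Answer: 2.56 V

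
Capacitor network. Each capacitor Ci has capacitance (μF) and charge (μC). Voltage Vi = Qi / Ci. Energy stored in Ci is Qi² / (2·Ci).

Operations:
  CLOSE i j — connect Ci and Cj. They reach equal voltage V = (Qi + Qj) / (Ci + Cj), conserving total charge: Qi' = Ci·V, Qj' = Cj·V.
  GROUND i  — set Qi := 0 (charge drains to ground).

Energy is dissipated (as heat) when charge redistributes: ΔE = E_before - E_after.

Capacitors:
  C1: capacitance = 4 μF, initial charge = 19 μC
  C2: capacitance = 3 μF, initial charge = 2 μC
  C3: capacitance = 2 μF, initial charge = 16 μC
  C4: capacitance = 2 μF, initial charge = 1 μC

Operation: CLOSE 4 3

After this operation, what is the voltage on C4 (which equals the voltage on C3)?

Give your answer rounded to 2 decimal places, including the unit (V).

Answer: 4.25 V

Derivation:
Initial: C1(4μF, Q=19μC, V=4.75V), C2(3μF, Q=2μC, V=0.67V), C3(2μF, Q=16μC, V=8.00V), C4(2μF, Q=1μC, V=0.50V)
Op 1: CLOSE 4-3: Q_total=17.00, C_total=4.00, V=4.25; Q4=8.50, Q3=8.50; dissipated=28.125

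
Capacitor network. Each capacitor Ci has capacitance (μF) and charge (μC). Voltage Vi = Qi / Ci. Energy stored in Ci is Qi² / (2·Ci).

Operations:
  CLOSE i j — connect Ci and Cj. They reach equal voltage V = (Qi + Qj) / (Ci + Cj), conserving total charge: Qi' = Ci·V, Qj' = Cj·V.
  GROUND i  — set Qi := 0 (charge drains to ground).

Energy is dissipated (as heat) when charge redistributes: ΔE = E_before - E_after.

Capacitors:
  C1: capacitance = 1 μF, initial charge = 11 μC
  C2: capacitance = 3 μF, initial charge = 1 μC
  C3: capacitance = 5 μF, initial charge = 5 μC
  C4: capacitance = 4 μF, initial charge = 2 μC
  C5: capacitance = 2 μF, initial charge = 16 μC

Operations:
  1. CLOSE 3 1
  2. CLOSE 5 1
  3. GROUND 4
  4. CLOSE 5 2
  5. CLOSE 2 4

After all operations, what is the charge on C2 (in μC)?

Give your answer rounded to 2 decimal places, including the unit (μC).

Answer: 3.46 μC

Derivation:
Initial: C1(1μF, Q=11μC, V=11.00V), C2(3μF, Q=1μC, V=0.33V), C3(5μF, Q=5μC, V=1.00V), C4(4μF, Q=2μC, V=0.50V), C5(2μF, Q=16μC, V=8.00V)
Op 1: CLOSE 3-1: Q_total=16.00, C_total=6.00, V=2.67; Q3=13.33, Q1=2.67; dissipated=41.667
Op 2: CLOSE 5-1: Q_total=18.67, C_total=3.00, V=6.22; Q5=12.44, Q1=6.22; dissipated=9.481
Op 3: GROUND 4: Q4=0; energy lost=0.500
Op 4: CLOSE 5-2: Q_total=13.44, C_total=5.00, V=2.69; Q5=5.38, Q2=8.07; dissipated=20.807
Op 5: CLOSE 2-4: Q_total=8.07, C_total=7.00, V=1.15; Q2=3.46, Q4=4.61; dissipated=6.197
Final charges: Q1=6.22, Q2=3.46, Q3=13.33, Q4=4.61, Q5=5.38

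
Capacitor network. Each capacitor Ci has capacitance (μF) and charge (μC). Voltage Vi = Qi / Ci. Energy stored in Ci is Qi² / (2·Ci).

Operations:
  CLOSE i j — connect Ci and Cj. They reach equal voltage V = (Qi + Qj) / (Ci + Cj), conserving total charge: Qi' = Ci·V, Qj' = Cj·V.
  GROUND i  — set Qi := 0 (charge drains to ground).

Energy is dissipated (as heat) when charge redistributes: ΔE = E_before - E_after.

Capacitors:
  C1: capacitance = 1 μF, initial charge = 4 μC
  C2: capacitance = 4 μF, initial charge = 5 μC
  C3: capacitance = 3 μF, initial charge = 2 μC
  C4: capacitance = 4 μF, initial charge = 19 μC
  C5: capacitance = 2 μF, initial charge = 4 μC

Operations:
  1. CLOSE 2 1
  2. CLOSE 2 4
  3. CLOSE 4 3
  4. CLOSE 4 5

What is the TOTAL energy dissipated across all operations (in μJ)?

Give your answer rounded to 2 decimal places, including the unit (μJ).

Initial: C1(1μF, Q=4μC, V=4.00V), C2(4μF, Q=5μC, V=1.25V), C3(3μF, Q=2μC, V=0.67V), C4(4μF, Q=19μC, V=4.75V), C5(2μF, Q=4μC, V=2.00V)
Op 1: CLOSE 2-1: Q_total=9.00, C_total=5.00, V=1.80; Q2=7.20, Q1=1.80; dissipated=3.025
Op 2: CLOSE 2-4: Q_total=26.20, C_total=8.00, V=3.27; Q2=13.10, Q4=13.10; dissipated=8.703
Op 3: CLOSE 4-3: Q_total=15.10, C_total=7.00, V=2.16; Q4=8.63, Q3=6.47; dissipated=5.831
Op 4: CLOSE 4-5: Q_total=12.63, C_total=6.00, V=2.10; Q4=8.42, Q5=4.21; dissipated=0.016
Total dissipated: 17.575 μJ

Answer: 17.58 μJ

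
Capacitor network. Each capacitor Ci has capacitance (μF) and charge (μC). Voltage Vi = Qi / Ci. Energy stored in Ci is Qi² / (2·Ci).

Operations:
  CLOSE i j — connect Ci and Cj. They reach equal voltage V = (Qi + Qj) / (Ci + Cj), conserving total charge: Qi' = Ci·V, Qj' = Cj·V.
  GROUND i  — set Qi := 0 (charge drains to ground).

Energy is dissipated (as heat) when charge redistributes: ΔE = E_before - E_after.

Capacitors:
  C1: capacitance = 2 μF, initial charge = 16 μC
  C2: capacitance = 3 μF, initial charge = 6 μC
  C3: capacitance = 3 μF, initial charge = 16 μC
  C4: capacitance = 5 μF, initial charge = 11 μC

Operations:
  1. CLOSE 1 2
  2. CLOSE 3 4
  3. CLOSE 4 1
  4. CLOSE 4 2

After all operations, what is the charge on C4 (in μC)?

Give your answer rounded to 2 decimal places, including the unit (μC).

Initial: C1(2μF, Q=16μC, V=8.00V), C2(3μF, Q=6μC, V=2.00V), C3(3μF, Q=16μC, V=5.33V), C4(5μF, Q=11μC, V=2.20V)
Op 1: CLOSE 1-2: Q_total=22.00, C_total=5.00, V=4.40; Q1=8.80, Q2=13.20; dissipated=21.600
Op 2: CLOSE 3-4: Q_total=27.00, C_total=8.00, V=3.38; Q3=10.12, Q4=16.88; dissipated=9.204
Op 3: CLOSE 4-1: Q_total=25.68, C_total=7.00, V=3.67; Q4=18.34, Q1=7.34; dissipated=0.750
Op 4: CLOSE 4-2: Q_total=31.54, C_total=8.00, V=3.94; Q4=19.71, Q2=11.83; dissipated=0.503
Final charges: Q1=7.34, Q2=11.83, Q3=10.12, Q4=19.71

Answer: 19.71 μC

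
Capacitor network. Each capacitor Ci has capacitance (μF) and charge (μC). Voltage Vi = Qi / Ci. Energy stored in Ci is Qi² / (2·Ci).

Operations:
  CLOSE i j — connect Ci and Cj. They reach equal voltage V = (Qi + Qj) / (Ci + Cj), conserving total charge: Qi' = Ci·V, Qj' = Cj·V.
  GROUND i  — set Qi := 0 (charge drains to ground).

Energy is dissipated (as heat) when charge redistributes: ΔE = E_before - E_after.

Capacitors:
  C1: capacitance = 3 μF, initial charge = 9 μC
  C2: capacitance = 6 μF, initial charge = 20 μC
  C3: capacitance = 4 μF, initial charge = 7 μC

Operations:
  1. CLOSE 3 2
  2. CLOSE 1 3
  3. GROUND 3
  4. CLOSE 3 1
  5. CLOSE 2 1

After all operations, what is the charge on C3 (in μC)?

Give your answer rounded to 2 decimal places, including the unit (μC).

Answer: 4.85 μC

Derivation:
Initial: C1(3μF, Q=9μC, V=3.00V), C2(6μF, Q=20μC, V=3.33V), C3(4μF, Q=7μC, V=1.75V)
Op 1: CLOSE 3-2: Q_total=27.00, C_total=10.00, V=2.70; Q3=10.80, Q2=16.20; dissipated=3.008
Op 2: CLOSE 1-3: Q_total=19.80, C_total=7.00, V=2.83; Q1=8.49, Q3=11.31; dissipated=0.077
Op 3: GROUND 3: Q3=0; energy lost=16.002
Op 4: CLOSE 3-1: Q_total=8.49, C_total=7.00, V=1.21; Q3=4.85, Q1=3.64; dissipated=6.858
Op 5: CLOSE 2-1: Q_total=19.84, C_total=9.00, V=2.20; Q2=13.22, Q1=6.61; dissipated=2.213
Final charges: Q1=6.61, Q2=13.22, Q3=4.85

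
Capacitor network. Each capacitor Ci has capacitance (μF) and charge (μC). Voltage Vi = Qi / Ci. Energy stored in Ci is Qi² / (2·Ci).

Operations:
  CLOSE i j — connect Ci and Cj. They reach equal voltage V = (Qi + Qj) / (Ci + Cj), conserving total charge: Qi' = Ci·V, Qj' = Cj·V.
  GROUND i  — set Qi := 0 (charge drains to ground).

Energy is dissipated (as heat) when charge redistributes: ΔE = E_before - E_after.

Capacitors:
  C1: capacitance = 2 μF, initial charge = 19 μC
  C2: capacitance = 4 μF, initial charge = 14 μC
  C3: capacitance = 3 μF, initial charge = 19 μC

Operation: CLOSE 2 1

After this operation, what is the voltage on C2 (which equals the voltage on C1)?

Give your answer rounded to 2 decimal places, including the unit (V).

Answer: 5.50 V

Derivation:
Initial: C1(2μF, Q=19μC, V=9.50V), C2(4μF, Q=14μC, V=3.50V), C3(3μF, Q=19μC, V=6.33V)
Op 1: CLOSE 2-1: Q_total=33.00, C_total=6.00, V=5.50; Q2=22.00, Q1=11.00; dissipated=24.000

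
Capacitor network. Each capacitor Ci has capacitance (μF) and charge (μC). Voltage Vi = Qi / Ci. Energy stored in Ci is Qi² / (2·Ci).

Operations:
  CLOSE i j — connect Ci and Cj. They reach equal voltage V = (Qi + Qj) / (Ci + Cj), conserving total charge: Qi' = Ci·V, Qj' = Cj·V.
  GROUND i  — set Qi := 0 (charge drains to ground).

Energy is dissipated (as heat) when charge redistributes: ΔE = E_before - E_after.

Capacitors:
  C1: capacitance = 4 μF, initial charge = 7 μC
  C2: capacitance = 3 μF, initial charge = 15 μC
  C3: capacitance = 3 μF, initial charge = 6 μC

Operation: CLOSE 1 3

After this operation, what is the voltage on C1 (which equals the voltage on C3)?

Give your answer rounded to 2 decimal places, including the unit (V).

Initial: C1(4μF, Q=7μC, V=1.75V), C2(3μF, Q=15μC, V=5.00V), C3(3μF, Q=6μC, V=2.00V)
Op 1: CLOSE 1-3: Q_total=13.00, C_total=7.00, V=1.86; Q1=7.43, Q3=5.57; dissipated=0.054

Answer: 1.86 V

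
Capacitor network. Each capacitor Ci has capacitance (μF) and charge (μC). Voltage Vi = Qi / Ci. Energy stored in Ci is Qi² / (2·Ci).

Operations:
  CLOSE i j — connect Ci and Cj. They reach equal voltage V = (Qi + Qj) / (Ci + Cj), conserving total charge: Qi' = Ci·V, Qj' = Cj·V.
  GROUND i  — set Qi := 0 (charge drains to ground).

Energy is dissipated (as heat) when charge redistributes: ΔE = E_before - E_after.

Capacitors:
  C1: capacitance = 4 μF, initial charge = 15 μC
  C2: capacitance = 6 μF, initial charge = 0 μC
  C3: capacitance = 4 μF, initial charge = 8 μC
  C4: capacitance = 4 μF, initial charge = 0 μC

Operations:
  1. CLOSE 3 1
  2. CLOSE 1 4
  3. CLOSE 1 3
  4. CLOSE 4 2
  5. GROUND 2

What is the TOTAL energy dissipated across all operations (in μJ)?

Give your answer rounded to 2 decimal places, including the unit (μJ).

Answer: 16.87 μJ

Derivation:
Initial: C1(4μF, Q=15μC, V=3.75V), C2(6μF, Q=0μC, V=0.00V), C3(4μF, Q=8μC, V=2.00V), C4(4μF, Q=0μC, V=0.00V)
Op 1: CLOSE 3-1: Q_total=23.00, C_total=8.00, V=2.88; Q3=11.50, Q1=11.50; dissipated=3.062
Op 2: CLOSE 1-4: Q_total=11.50, C_total=8.00, V=1.44; Q1=5.75, Q4=5.75; dissipated=8.266
Op 3: CLOSE 1-3: Q_total=17.25, C_total=8.00, V=2.16; Q1=8.62, Q3=8.62; dissipated=2.066
Op 4: CLOSE 4-2: Q_total=5.75, C_total=10.00, V=0.57; Q4=2.30, Q2=3.45; dissipated=2.480
Op 5: GROUND 2: Q2=0; energy lost=0.992
Total dissipated: 16.866 μJ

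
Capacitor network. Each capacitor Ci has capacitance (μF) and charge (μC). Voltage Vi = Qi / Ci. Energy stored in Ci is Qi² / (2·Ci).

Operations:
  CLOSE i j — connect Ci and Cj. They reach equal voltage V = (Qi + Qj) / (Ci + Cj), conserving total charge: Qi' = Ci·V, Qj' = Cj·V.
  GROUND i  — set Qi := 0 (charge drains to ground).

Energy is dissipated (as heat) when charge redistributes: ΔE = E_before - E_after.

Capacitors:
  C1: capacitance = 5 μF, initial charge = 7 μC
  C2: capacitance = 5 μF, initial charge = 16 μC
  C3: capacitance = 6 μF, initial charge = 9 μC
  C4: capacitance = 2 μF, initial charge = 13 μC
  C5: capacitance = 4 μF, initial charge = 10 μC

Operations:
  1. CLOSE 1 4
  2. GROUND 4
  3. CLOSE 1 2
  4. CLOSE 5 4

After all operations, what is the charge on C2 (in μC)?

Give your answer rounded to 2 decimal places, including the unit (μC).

Initial: C1(5μF, Q=7μC, V=1.40V), C2(5μF, Q=16μC, V=3.20V), C3(6μF, Q=9μC, V=1.50V), C4(2μF, Q=13μC, V=6.50V), C5(4μF, Q=10μC, V=2.50V)
Op 1: CLOSE 1-4: Q_total=20.00, C_total=7.00, V=2.86; Q1=14.29, Q4=5.71; dissipated=18.579
Op 2: GROUND 4: Q4=0; energy lost=8.163
Op 3: CLOSE 1-2: Q_total=30.29, C_total=10.00, V=3.03; Q1=15.14, Q2=15.14; dissipated=0.147
Op 4: CLOSE 5-4: Q_total=10.00, C_total=6.00, V=1.67; Q5=6.67, Q4=3.33; dissipated=4.167
Final charges: Q1=15.14, Q2=15.14, Q3=9.00, Q4=3.33, Q5=6.67

Answer: 15.14 μC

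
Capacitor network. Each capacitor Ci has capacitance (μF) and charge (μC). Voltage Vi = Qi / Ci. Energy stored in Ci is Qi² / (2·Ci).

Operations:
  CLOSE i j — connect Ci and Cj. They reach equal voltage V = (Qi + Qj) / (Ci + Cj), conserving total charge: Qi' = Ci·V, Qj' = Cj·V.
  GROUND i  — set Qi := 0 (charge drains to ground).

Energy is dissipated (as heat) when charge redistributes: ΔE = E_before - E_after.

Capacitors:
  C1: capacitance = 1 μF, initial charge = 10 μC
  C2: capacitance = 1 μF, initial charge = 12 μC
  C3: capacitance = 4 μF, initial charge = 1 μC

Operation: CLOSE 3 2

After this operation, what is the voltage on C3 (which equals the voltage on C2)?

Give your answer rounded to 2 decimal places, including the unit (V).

Answer: 2.60 V

Derivation:
Initial: C1(1μF, Q=10μC, V=10.00V), C2(1μF, Q=12μC, V=12.00V), C3(4μF, Q=1μC, V=0.25V)
Op 1: CLOSE 3-2: Q_total=13.00, C_total=5.00, V=2.60; Q3=10.40, Q2=2.60; dissipated=55.225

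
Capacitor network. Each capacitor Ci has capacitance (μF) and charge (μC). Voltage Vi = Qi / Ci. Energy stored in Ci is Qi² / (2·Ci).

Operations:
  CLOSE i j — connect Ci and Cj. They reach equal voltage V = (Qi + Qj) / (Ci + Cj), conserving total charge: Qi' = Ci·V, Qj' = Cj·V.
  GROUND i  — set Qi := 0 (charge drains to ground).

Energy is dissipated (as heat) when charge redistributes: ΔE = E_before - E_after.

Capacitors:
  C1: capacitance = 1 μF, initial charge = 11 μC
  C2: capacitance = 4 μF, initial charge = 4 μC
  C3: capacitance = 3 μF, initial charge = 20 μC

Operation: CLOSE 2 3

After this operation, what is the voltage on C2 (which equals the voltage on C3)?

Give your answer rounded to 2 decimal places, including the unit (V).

Initial: C1(1μF, Q=11μC, V=11.00V), C2(4μF, Q=4μC, V=1.00V), C3(3μF, Q=20μC, V=6.67V)
Op 1: CLOSE 2-3: Q_total=24.00, C_total=7.00, V=3.43; Q2=13.71, Q3=10.29; dissipated=27.524

Answer: 3.43 V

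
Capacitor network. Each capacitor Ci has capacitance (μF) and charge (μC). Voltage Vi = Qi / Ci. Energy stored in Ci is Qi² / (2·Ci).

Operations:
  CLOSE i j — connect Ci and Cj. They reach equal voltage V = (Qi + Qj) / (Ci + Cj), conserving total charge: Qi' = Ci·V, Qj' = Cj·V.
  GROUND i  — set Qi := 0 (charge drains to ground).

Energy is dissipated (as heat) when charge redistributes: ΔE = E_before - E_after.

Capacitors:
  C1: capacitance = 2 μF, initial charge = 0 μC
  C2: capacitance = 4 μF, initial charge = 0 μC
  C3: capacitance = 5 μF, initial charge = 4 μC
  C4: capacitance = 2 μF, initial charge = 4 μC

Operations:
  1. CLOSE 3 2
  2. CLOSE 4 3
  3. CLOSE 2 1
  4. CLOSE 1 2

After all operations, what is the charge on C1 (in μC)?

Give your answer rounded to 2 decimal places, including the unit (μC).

Answer: 0.59 μC

Derivation:
Initial: C1(2μF, Q=0μC, V=0.00V), C2(4μF, Q=0μC, V=0.00V), C3(5μF, Q=4μC, V=0.80V), C4(2μF, Q=4μC, V=2.00V)
Op 1: CLOSE 3-2: Q_total=4.00, C_total=9.00, V=0.44; Q3=2.22, Q2=1.78; dissipated=0.711
Op 2: CLOSE 4-3: Q_total=6.22, C_total=7.00, V=0.89; Q4=1.78, Q3=4.44; dissipated=1.728
Op 3: CLOSE 2-1: Q_total=1.78, C_total=6.00, V=0.30; Q2=1.19, Q1=0.59; dissipated=0.132
Op 4: CLOSE 1-2: Q_total=1.78, C_total=6.00, V=0.30; Q1=0.59, Q2=1.19; dissipated=0.000
Final charges: Q1=0.59, Q2=1.19, Q3=4.44, Q4=1.78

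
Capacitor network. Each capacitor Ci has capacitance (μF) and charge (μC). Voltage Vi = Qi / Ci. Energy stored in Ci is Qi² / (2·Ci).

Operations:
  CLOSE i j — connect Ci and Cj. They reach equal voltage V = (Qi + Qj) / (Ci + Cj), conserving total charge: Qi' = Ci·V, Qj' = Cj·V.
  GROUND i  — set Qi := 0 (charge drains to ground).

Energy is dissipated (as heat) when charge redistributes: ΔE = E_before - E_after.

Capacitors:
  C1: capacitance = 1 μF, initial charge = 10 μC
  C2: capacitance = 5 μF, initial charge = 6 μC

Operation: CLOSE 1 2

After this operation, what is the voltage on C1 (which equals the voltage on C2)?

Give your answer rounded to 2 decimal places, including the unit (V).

Initial: C1(1μF, Q=10μC, V=10.00V), C2(5μF, Q=6μC, V=1.20V)
Op 1: CLOSE 1-2: Q_total=16.00, C_total=6.00, V=2.67; Q1=2.67, Q2=13.33; dissipated=32.267

Answer: 2.67 V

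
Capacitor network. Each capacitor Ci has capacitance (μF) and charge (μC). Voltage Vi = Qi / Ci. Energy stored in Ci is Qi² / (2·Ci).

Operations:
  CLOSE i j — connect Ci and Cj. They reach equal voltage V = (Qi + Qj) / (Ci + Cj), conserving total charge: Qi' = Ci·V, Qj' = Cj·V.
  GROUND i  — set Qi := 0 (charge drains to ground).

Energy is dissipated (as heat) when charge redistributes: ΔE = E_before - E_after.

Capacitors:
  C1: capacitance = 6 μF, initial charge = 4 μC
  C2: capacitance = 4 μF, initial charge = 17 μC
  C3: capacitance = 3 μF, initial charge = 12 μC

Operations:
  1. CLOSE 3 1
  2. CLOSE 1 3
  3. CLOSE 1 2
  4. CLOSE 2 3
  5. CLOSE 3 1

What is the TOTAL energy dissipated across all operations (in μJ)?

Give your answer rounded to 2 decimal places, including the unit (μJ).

Initial: C1(6μF, Q=4μC, V=0.67V), C2(4μF, Q=17μC, V=4.25V), C3(3μF, Q=12μC, V=4.00V)
Op 1: CLOSE 3-1: Q_total=16.00, C_total=9.00, V=1.78; Q3=5.33, Q1=10.67; dissipated=11.111
Op 2: CLOSE 1-3: Q_total=16.00, C_total=9.00, V=1.78; Q1=10.67, Q3=5.33; dissipated=0.000
Op 3: CLOSE 1-2: Q_total=27.67, C_total=10.00, V=2.77; Q1=16.60, Q2=11.07; dissipated=7.334
Op 4: CLOSE 2-3: Q_total=16.40, C_total=7.00, V=2.34; Q2=9.37, Q3=7.03; dissipated=0.838
Op 5: CLOSE 3-1: Q_total=23.63, C_total=9.00, V=2.63; Q3=7.88, Q1=15.75; dissipated=0.180
Total dissipated: 19.463 μJ

Answer: 19.46 μJ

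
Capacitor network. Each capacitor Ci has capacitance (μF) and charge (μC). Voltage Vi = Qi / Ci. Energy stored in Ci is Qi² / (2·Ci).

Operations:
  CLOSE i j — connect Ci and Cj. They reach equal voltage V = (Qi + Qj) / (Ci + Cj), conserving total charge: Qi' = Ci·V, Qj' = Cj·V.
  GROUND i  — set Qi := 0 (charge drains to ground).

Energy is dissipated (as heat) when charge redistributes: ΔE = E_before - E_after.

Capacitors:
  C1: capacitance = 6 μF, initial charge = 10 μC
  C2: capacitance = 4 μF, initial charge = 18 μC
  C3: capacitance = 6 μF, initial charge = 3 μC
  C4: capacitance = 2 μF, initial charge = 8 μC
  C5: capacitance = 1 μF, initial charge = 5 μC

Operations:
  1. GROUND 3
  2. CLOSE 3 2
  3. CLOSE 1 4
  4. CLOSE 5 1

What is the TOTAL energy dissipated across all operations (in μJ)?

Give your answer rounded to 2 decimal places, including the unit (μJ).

Answer: 32.37 μJ

Derivation:
Initial: C1(6μF, Q=10μC, V=1.67V), C2(4μF, Q=18μC, V=4.50V), C3(6μF, Q=3μC, V=0.50V), C4(2μF, Q=8μC, V=4.00V), C5(1μF, Q=5μC, V=5.00V)
Op 1: GROUND 3: Q3=0; energy lost=0.750
Op 2: CLOSE 3-2: Q_total=18.00, C_total=10.00, V=1.80; Q3=10.80, Q2=7.20; dissipated=24.300
Op 3: CLOSE 1-4: Q_total=18.00, C_total=8.00, V=2.25; Q1=13.50, Q4=4.50; dissipated=4.083
Op 4: CLOSE 5-1: Q_total=18.50, C_total=7.00, V=2.64; Q5=2.64, Q1=15.86; dissipated=3.241
Total dissipated: 32.374 μJ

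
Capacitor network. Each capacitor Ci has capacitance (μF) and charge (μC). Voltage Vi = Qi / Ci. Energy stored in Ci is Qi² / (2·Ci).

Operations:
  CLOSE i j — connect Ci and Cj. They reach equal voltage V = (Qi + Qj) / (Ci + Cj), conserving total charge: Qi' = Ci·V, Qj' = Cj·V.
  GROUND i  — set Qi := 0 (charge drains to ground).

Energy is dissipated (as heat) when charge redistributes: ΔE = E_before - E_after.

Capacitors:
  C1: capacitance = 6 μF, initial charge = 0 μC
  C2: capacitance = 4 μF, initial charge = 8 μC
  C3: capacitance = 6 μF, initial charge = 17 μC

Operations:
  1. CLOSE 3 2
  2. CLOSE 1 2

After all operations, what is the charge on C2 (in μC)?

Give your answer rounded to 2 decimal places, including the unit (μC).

Answer: 4.00 μC

Derivation:
Initial: C1(6μF, Q=0μC, V=0.00V), C2(4μF, Q=8μC, V=2.00V), C3(6μF, Q=17μC, V=2.83V)
Op 1: CLOSE 3-2: Q_total=25.00, C_total=10.00, V=2.50; Q3=15.00, Q2=10.00; dissipated=0.833
Op 2: CLOSE 1-2: Q_total=10.00, C_total=10.00, V=1.00; Q1=6.00, Q2=4.00; dissipated=7.500
Final charges: Q1=6.00, Q2=4.00, Q3=15.00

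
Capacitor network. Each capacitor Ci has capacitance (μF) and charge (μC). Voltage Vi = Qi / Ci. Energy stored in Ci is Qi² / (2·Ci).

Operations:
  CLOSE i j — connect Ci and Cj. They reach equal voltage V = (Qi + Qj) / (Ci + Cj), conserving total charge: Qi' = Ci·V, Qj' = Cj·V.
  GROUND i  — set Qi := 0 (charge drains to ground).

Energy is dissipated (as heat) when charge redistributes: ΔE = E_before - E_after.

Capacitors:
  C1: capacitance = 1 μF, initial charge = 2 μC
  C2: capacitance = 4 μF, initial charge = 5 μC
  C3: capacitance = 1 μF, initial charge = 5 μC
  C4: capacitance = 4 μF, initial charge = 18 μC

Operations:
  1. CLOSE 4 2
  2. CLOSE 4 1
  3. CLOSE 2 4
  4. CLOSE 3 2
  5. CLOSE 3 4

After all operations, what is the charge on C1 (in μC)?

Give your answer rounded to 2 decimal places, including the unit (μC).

Answer: 2.70 μC

Derivation:
Initial: C1(1μF, Q=2μC, V=2.00V), C2(4μF, Q=5μC, V=1.25V), C3(1μF, Q=5μC, V=5.00V), C4(4μF, Q=18μC, V=4.50V)
Op 1: CLOSE 4-2: Q_total=23.00, C_total=8.00, V=2.88; Q4=11.50, Q2=11.50; dissipated=10.562
Op 2: CLOSE 4-1: Q_total=13.50, C_total=5.00, V=2.70; Q4=10.80, Q1=2.70; dissipated=0.306
Op 3: CLOSE 2-4: Q_total=22.30, C_total=8.00, V=2.79; Q2=11.15, Q4=11.15; dissipated=0.031
Op 4: CLOSE 3-2: Q_total=16.15, C_total=5.00, V=3.23; Q3=3.23, Q2=12.92; dissipated=1.958
Op 5: CLOSE 3-4: Q_total=14.38, C_total=5.00, V=2.88; Q3=2.88, Q4=11.50; dissipated=0.078
Final charges: Q1=2.70, Q2=12.92, Q3=2.88, Q4=11.50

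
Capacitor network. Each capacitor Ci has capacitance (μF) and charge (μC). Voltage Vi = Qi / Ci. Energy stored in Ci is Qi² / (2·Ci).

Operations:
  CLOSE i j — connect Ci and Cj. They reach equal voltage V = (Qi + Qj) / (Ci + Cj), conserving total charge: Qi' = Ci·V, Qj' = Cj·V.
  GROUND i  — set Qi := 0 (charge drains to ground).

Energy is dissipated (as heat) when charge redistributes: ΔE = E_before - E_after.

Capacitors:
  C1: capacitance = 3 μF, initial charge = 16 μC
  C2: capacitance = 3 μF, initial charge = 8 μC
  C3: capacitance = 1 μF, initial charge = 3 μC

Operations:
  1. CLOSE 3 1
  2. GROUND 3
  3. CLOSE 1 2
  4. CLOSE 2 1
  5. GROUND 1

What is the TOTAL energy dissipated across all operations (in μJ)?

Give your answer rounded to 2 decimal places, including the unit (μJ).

Initial: C1(3μF, Q=16μC, V=5.33V), C2(3μF, Q=8μC, V=2.67V), C3(1μF, Q=3μC, V=3.00V)
Op 1: CLOSE 3-1: Q_total=19.00, C_total=4.00, V=4.75; Q3=4.75, Q1=14.25; dissipated=2.042
Op 2: GROUND 3: Q3=0; energy lost=11.281
Op 3: CLOSE 1-2: Q_total=22.25, C_total=6.00, V=3.71; Q1=11.12, Q2=11.12; dissipated=3.255
Op 4: CLOSE 2-1: Q_total=22.25, C_total=6.00, V=3.71; Q2=11.12, Q1=11.12; dissipated=0.000
Op 5: GROUND 1: Q1=0; energy lost=20.628
Total dissipated: 37.206 μJ

Answer: 37.21 μJ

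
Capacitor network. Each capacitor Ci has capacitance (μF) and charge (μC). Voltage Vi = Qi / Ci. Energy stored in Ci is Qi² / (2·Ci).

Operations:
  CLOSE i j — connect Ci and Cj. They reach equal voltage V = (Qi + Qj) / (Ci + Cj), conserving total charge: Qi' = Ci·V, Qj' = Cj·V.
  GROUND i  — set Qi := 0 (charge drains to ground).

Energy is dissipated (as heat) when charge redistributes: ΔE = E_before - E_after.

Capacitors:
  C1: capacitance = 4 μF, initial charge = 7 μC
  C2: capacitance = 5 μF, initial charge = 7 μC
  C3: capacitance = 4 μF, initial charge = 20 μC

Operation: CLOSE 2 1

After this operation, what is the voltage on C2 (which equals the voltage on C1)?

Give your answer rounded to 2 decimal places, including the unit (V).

Answer: 1.56 V

Derivation:
Initial: C1(4μF, Q=7μC, V=1.75V), C2(5μF, Q=7μC, V=1.40V), C3(4μF, Q=20μC, V=5.00V)
Op 1: CLOSE 2-1: Q_total=14.00, C_total=9.00, V=1.56; Q2=7.78, Q1=6.22; dissipated=0.136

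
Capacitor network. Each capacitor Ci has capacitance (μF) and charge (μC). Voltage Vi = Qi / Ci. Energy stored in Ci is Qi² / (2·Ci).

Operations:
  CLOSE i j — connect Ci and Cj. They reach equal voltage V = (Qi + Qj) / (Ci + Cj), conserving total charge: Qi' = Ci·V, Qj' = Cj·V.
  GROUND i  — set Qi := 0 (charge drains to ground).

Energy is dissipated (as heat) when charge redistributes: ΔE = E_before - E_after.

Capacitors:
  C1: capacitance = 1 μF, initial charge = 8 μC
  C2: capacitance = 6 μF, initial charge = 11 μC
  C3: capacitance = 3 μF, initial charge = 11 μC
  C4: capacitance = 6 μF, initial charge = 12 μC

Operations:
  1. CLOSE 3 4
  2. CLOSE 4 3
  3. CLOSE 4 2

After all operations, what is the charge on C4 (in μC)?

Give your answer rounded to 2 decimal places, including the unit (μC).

Initial: C1(1μF, Q=8μC, V=8.00V), C2(6μF, Q=11μC, V=1.83V), C3(3μF, Q=11μC, V=3.67V), C4(6μF, Q=12μC, V=2.00V)
Op 1: CLOSE 3-4: Q_total=23.00, C_total=9.00, V=2.56; Q3=7.67, Q4=15.33; dissipated=2.778
Op 2: CLOSE 4-3: Q_total=23.00, C_total=9.00, V=2.56; Q4=15.33, Q3=7.67; dissipated=0.000
Op 3: CLOSE 4-2: Q_total=26.33, C_total=12.00, V=2.19; Q4=13.17, Q2=13.17; dissipated=0.782
Final charges: Q1=8.00, Q2=13.17, Q3=7.67, Q4=13.17

Answer: 13.17 μC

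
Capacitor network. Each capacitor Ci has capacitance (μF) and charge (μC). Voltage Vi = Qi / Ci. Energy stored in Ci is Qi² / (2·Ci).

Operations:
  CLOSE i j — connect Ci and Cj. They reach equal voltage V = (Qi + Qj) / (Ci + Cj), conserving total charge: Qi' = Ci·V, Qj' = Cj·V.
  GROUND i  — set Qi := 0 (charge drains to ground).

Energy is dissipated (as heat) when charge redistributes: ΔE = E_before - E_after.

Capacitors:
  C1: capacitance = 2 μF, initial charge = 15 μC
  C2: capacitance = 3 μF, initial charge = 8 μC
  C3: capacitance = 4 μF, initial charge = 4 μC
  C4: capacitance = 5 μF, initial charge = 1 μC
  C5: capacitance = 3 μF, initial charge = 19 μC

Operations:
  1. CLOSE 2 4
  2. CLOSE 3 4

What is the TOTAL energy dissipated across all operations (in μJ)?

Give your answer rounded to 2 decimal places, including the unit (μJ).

Initial: C1(2μF, Q=15μC, V=7.50V), C2(3μF, Q=8μC, V=2.67V), C3(4μF, Q=4μC, V=1.00V), C4(5μF, Q=1μC, V=0.20V), C5(3μF, Q=19μC, V=6.33V)
Op 1: CLOSE 2-4: Q_total=9.00, C_total=8.00, V=1.12; Q2=3.38, Q4=5.62; dissipated=5.704
Op 2: CLOSE 3-4: Q_total=9.62, C_total=9.00, V=1.07; Q3=4.28, Q4=5.35; dissipated=0.017
Total dissipated: 5.722 μJ

Answer: 5.72 μJ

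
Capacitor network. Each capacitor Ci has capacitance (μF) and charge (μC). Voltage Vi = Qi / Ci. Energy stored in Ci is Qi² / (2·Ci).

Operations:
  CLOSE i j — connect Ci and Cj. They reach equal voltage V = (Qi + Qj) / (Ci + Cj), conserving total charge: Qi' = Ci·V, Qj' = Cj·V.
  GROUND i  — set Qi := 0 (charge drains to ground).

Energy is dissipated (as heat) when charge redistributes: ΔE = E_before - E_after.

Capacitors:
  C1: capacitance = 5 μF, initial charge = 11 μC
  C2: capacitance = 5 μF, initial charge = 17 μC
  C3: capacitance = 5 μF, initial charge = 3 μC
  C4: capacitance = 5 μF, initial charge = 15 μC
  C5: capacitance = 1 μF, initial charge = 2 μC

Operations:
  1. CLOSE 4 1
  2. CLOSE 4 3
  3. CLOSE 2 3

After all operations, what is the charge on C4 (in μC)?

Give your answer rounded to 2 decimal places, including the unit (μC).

Answer: 8.00 μC

Derivation:
Initial: C1(5μF, Q=11μC, V=2.20V), C2(5μF, Q=17μC, V=3.40V), C3(5μF, Q=3μC, V=0.60V), C4(5μF, Q=15μC, V=3.00V), C5(1μF, Q=2μC, V=2.00V)
Op 1: CLOSE 4-1: Q_total=26.00, C_total=10.00, V=2.60; Q4=13.00, Q1=13.00; dissipated=0.800
Op 2: CLOSE 4-3: Q_total=16.00, C_total=10.00, V=1.60; Q4=8.00, Q3=8.00; dissipated=5.000
Op 3: CLOSE 2-3: Q_total=25.00, C_total=10.00, V=2.50; Q2=12.50, Q3=12.50; dissipated=4.050
Final charges: Q1=13.00, Q2=12.50, Q3=12.50, Q4=8.00, Q5=2.00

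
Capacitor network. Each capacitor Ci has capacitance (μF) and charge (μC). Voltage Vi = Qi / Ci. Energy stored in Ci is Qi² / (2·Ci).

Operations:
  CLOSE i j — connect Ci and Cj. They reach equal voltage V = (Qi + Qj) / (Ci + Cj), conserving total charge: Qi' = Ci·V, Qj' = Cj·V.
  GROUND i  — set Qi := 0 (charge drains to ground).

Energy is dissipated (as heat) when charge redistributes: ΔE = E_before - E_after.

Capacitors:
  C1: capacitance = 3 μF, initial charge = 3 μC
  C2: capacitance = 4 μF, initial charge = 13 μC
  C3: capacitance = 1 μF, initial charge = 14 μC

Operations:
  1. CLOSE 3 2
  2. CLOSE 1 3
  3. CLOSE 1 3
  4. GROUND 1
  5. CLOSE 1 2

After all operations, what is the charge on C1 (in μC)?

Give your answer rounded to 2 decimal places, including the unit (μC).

Initial: C1(3μF, Q=3μC, V=1.00V), C2(4μF, Q=13μC, V=3.25V), C3(1μF, Q=14μC, V=14.00V)
Op 1: CLOSE 3-2: Q_total=27.00, C_total=5.00, V=5.40; Q3=5.40, Q2=21.60; dissipated=46.225
Op 2: CLOSE 1-3: Q_total=8.40, C_total=4.00, V=2.10; Q1=6.30, Q3=2.10; dissipated=7.260
Op 3: CLOSE 1-3: Q_total=8.40, C_total=4.00, V=2.10; Q1=6.30, Q3=2.10; dissipated=0.000
Op 4: GROUND 1: Q1=0; energy lost=6.615
Op 5: CLOSE 1-2: Q_total=21.60, C_total=7.00, V=3.09; Q1=9.26, Q2=12.34; dissipated=24.994
Final charges: Q1=9.26, Q2=12.34, Q3=2.10

Answer: 9.26 μC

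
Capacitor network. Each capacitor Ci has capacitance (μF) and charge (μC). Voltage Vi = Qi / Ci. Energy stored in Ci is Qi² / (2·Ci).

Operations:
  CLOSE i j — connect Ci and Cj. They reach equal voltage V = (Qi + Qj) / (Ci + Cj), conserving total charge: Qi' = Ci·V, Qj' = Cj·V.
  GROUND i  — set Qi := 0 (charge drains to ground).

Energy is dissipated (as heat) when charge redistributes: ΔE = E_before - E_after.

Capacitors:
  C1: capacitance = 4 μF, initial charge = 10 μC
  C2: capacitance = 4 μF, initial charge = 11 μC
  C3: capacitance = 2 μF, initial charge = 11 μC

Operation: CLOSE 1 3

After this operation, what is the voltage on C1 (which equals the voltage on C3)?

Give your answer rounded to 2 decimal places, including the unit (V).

Answer: 3.50 V

Derivation:
Initial: C1(4μF, Q=10μC, V=2.50V), C2(4μF, Q=11μC, V=2.75V), C3(2μF, Q=11μC, V=5.50V)
Op 1: CLOSE 1-3: Q_total=21.00, C_total=6.00, V=3.50; Q1=14.00, Q3=7.00; dissipated=6.000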